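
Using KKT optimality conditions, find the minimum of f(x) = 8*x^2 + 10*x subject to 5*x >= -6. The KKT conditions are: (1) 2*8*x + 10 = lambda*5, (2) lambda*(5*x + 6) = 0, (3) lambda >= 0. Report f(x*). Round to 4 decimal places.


Step 1: Try lambda = 0 (constraint inactive).
Stationarity: 2*8*x + 10 = 0
x* = -10/(2*8) = -0.625
Check constraint: 5*-0.625 = -3.125 >= -6 -- satisfied.
Step 2: Compute optimal value.
f(x*) = 8*(-0.625)^2 + 10*(-0.625) = -3.125


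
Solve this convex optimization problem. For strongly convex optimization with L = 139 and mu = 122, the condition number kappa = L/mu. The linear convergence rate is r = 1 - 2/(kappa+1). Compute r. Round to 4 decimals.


Step 1: Compute the condition number.
kappa = L/mu = 139/122 = 1.1393
Step 2: Compute the convergence rate.
r = 1 - 2/(kappa + 1) = 1 - 2*mu/(L + mu) = (L - mu)/(L + mu) = 17/261 = 0.0651


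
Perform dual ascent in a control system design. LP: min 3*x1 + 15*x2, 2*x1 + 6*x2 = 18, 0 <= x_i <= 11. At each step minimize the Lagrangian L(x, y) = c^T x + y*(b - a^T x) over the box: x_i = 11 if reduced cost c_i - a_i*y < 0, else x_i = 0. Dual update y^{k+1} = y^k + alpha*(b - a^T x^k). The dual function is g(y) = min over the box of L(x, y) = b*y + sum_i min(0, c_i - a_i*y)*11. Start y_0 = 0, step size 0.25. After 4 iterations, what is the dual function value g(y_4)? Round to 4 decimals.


Dual ascent for LP: min 3*x1 + 15*x2, 2*x1 + 6*x2 = 18, 0 <= x_i <= 11
Step 1: y^k = 0.0, reduced costs: (3.0, 15.0)
  x^k = (0.0, 0.0), subgradient = b - a^T x = 18.0
  y^{k+1} = 0.0 + 0.25*18.0 = 4.5
Step 2: y^k = 4.5, reduced costs: (-6.0, -12.0)
  x^k = (11.0, 11.0), subgradient = b - a^T x = -70.0
  y^{k+1} = 4.5 + 0.25*-70.0 = -13.0
Step 3: y^k = -13.0, reduced costs: (29.0, 93.0)
  x^k = (0.0, 0.0), subgradient = b - a^T x = 18.0
  y^{k+1} = -13.0 + 0.25*18.0 = -8.5
Step 4: y^k = -8.5, reduced costs: (20.0, 66.0)
  x^k = (0.0, 0.0), subgradient = b - a^T x = 18.0
  y^{k+1} = -8.5 + 0.25*18.0 = -4.0
Dual objective at y_4 = -4.0: reduced costs (11.0, 39.0), box minimizer x = (0.0, 0.0)
g(y_4) = b*y + (c1 - a1*y)*x1 + (c2 - a2*y)*x2 = 18*(-4.0) + 11.0*0.0 + 39.0*0.0 = -72.0 + 0.0 + 0.0 = -72.0


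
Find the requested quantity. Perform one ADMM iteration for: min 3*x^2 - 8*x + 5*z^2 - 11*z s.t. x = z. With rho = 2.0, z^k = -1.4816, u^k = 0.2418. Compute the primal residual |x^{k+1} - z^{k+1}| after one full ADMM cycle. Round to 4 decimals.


ADMM iteration with rho = 2.0, z^k = -1.4816, u^k = 0.2418
Step 1: x-update.
Minimize 3*x^2 - 8*x + (2.0/2)*(x + 1.4816 + 0.2418)^2
FOC: (2*3 + 2.0)*x = 8 + 2.0*(-1.4816 - 0.2418)
x^{k+1} = 0.5692
Step 2: z-update.
Minimize 5*z^2 - 11*z + (2.0/2)*(0.5692 - z + 0.2418)^2
FOC: (2*5 + 2.0)*z = 11 + 2.0*(0.5692 + 0.2418)
z^{k+1} = 1.0518
Step 3: u-update.
u^{k+1} = 0.2418 + 0.5692 - 1.0518 = -0.2409
Step 4: Primal residual = |0.5692 - 1.0518| = 0.4827


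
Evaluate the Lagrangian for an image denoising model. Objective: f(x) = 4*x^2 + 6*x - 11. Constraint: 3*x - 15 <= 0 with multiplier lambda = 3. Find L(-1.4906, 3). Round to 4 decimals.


Step 1: Evaluate f(x).
f(-1.4906) = 4*(-1.4906)^2 + 6*(-1.4906) - 11 = -11.056
Step 2: Evaluate g(x).
g(-1.4906) = 3*-1.4906 - 15 = -19.4718
Step 3: Compute Lagrangian.
L = -11.056 + 3*-19.4718 = -69.4714


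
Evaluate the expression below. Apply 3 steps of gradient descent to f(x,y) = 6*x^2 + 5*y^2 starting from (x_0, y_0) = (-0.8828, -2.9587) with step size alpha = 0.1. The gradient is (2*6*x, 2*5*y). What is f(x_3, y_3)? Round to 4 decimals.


Gradient descent on f(x,y) = 6*x^2 + 5*y^2.
Starting point: (-0.8828, -2.9587), alpha = 0.1
Step 1: grad_x = 2*6*-0.8828 = -10.5936, grad_y = 2*5*-2.9587 = -29.587
  x_1 = -0.8828 - 0.1*-10.5936 = 0.1766
  y_1 = -2.9587 - 0.1*-29.587 = 0.0
Step 2: grad_x = 2*6*0.1766 = 2.1187, grad_y = 2*5*0.0 = 0.0
  x_2 = 0.1766 - 0.1*2.1187 = -0.0353
  y_2 = 0.0 - 0.1*0.0 = 0.0
Step 3: grad_x = 2*6*-0.0353 = -0.4237, grad_y = 2*5*0.0 = 0.0
  x_3 = -0.0353 - 0.1*-0.4237 = 0.0071
  y_3 = 0.0 - 0.1*0.0 = 0.0
f(0.0071, 0.0) = 6*0.0071^2 + 5*0.0^2 = 0.0003


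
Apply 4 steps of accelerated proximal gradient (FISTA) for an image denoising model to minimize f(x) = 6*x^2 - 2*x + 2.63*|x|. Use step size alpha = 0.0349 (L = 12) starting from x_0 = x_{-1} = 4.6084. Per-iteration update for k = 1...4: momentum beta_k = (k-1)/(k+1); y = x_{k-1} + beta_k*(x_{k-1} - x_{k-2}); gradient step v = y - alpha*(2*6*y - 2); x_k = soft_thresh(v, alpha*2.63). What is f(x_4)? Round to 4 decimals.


FISTA on f(x) = 6*x^2 - 2*x + 2.63*|x|
L = 12, alpha = 0.0349
Iteration 1: beta = 0.0, y = 4.6084 + 0.0*(4.6084 - 4.6084) = 4.6084
  grad(y) = 53.3008, v = y - alpha*grad = 2.7482
  prox(v) = soft_thresh(2.7482, 0.0918) = 2.6564
Iteration 2: beta = 0.3333, y = 2.6564 + 0.3333*(2.6564 - 4.6084) = 2.0058
  grad(y) = 22.069, v = y - alpha*grad = 1.2355
  prox(v) = soft_thresh(1.2355, 0.0918) = 1.1438
Iteration 3: beta = 0.5, y = 1.1438 + 0.5*(1.1438 - 2.6564) = 0.3874
  grad(y) = 2.6491, v = y - alpha*grad = 0.295
  prox(v) = soft_thresh(0.295, 0.0918) = 0.2032
Iteration 4: beta = 0.6, y = 0.2032 + 0.6*(0.2032 - 1.1438) = -0.3612
  grad(y) = -6.3339, v = y - alpha*grad = -0.1401
  prox(v) = soft_thresh(-0.1401, 0.0918) = -0.0483
f(x_4) = 6*(-0.0483)^2 - 2*(-0.0483) + 2.63*|-0.0483| = 0.2377


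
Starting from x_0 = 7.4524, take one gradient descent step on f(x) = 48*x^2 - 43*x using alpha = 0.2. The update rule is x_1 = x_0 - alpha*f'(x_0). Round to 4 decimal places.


We compute the gradient at x_0 and apply the update.
f'(x) = 96*x - 43
f'(7.4524) = 96*7.4524 - 43 = 672.4304
x_1 = 7.4524 - 0.2*672.4304 = -127.0337


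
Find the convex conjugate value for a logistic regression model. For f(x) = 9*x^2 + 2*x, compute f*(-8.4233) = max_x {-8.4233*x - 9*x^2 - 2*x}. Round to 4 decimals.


f*(y) = sup_x {y*x - a*x^2 - b*x} = sup_x {(y-b)*x - a*x^2}
FOC: (y - b) - 2a*x = 0 => x* = (y - b)/(2a)
x* = (-8.4233 - 2)/(2*9) = -0.5791
f*(-8.4233) = (y-b)^2/(4a) = (-8.4233 - 2)^2/(4*9)
= 108.6452/36 = 3.0179


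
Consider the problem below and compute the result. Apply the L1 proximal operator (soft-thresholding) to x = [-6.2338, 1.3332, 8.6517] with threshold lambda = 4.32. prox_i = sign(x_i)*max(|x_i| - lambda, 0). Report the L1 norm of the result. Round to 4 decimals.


Soft-thresholding with lambda = 4.32:
prox(-6.2338) = sign(-6.2338)*max(|-6.2338| - 4.32, 0) = -1.9138
prox(1.3332) = sign(1.3332)*max(|1.3332| - 4.32, 0) = 0.0
prox(8.6517) = sign(8.6517)*max(|8.6517| - 4.32, 0) = 4.3317
prox(x) = [-1.9138, 0.0, 4.3317]
||prox(x)||_1 = 1.9138 + 0.0 + 4.3317 = 6.2455


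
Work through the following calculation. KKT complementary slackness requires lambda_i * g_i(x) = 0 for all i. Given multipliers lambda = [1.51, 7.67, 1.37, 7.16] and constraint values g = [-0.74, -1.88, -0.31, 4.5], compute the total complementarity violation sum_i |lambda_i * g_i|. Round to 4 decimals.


KKT complementary slackness check:
lambda_1 * g_1 = 1.51 * -0.74 = -1.1174
lambda_2 * g_2 = 7.67 * -1.88 = -14.4196
lambda_3 * g_3 = 1.37 * -0.31 = -0.4247
lambda_4 * g_4 = 7.16 * 4.5 = 32.22
Total violation = 1.1174 + 14.4196 + 0.4247 + 32.22 = 48.1817


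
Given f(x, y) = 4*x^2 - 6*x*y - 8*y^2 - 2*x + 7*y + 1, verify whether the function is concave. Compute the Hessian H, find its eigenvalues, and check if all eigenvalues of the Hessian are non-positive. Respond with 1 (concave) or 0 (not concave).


The Hessian of f(x,y) = 4*x^2 - 6*x*y - 8*y^2 - 2*x + 7*y + 1 is:
H = [[8, -6], [-6, -16]]
Trace = 8 - 16 = -8
Determinant = 8*-16 - (-6)^2 = -164
Discriminant = (-8)^2 - 4*-164 = 720.0
Eigenvalues: lambda_1 = -17.4164, lambda_2 = 9.4164
The function is not concave.

0


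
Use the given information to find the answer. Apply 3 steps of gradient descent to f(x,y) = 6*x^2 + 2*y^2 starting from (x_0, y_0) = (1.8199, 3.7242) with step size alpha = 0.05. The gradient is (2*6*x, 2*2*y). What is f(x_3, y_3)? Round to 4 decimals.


Gradient descent on f(x,y) = 6*x^2 + 2*y^2.
Starting point: (1.8199, 3.7242), alpha = 0.05
Step 1: grad_x = 2*6*1.8199 = 21.8388, grad_y = 2*2*3.7242 = 14.8968
  x_1 = 1.8199 - 0.05*21.8388 = 0.728
  y_1 = 3.7242 - 0.05*14.8968 = 2.9794
Step 2: grad_x = 2*6*0.728 = 8.7355, grad_y = 2*2*2.9794 = 11.9174
  x_2 = 0.728 - 0.05*8.7355 = 0.2912
  y_2 = 2.9794 - 0.05*11.9174 = 2.3835
Step 3: grad_x = 2*6*0.2912 = 3.4942, grad_y = 2*2*2.3835 = 9.534
  x_3 = 0.2912 - 0.05*3.4942 = 0.1165
  y_3 = 2.3835 - 0.05*9.534 = 1.9068
f(0.1165, 1.9068) = 6*0.1165^2 + 2*1.9068^2 = 7.3531


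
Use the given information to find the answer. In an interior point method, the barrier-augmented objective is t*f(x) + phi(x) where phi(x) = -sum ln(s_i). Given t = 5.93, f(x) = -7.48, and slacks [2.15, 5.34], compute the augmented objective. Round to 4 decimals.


Step 1: Compute log-barrier.
ln values: [0.7655, 1.6752]
phi = -(0.7655 + 1.6752) = -2.4407
Step 2: Compute augmented objective.
t*f(x) = 5.93*-7.48 = -44.3564
Total = -44.3564 - 2.4407 = -46.7971


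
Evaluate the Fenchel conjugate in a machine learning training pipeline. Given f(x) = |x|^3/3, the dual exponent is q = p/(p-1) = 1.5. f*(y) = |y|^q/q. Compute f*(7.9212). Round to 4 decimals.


The conjugate exponent q satisfies 1/p + 1/q = 1.
p = 3, so q = 3/(3 - 1) = 1.5
|y|^q = 7.9212^1.5 = 22.2939
f*(7.9212) = 22.2939 / 1.5 = 14.8626


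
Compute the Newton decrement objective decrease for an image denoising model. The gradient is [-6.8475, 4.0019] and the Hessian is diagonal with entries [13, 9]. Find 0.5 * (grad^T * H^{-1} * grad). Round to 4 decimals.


Step 1: H is diagonal, so H^(-1) * g = [-0.5267, 0.4447].
Step 2: g^T H^(-1) g = sum_i g_i^2 / H_ii
  = (-6.8475)^2/13 + (4.0019)^2/9
  = 3.6068 + 1.7795 = 5.3863
Step 3: Objective decrease = 0.5 * g^T H^(-1) g = 2.6931


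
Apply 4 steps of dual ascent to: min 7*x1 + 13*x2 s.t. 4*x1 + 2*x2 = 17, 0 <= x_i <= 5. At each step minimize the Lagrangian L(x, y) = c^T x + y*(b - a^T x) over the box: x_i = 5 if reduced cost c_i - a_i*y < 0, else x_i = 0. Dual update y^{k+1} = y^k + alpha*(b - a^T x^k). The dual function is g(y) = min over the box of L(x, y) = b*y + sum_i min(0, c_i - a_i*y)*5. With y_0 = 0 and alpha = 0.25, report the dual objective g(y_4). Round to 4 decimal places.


Dual ascent for LP: min 7*x1 + 13*x2, 4*x1 + 2*x2 = 17, 0 <= x_i <= 5
Step 1: y^k = 0.0, reduced costs: (7.0, 13.0)
  x^k = (0.0, 0.0), subgradient = b - a^T x = 17.0
  y^{k+1} = 0.0 + 0.25*17.0 = 4.25
Step 2: y^k = 4.25, reduced costs: (-10.0, 4.5)
  x^k = (5.0, 0.0), subgradient = b - a^T x = -3.0
  y^{k+1} = 4.25 + 0.25*-3.0 = 3.5
Step 3: y^k = 3.5, reduced costs: (-7.0, 6.0)
  x^k = (5.0, 0.0), subgradient = b - a^T x = -3.0
  y^{k+1} = 3.5 + 0.25*-3.0 = 2.75
Step 4: y^k = 2.75, reduced costs: (-4.0, 7.5)
  x^k = (5.0, 0.0), subgradient = b - a^T x = -3.0
  y^{k+1} = 2.75 + 0.25*-3.0 = 2.0
Dual objective at y_4 = 2.0: reduced costs (-1.0, 9.0), box minimizer x = (5.0, 0.0)
g(y_4) = b*y + (c1 - a1*y)*x1 + (c2 - a2*y)*x2 = 17*2.0 + (-1.0)*5.0 + 9.0*0.0 = 34.0 - 5.0 + 0.0 = 29.0


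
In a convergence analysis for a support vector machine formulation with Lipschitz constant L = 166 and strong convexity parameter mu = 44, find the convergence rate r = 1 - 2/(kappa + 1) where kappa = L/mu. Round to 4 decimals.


Step 1: Compute the condition number.
kappa = L/mu = 166/44 = 3.7727
Step 2: Compute the convergence rate.
r = 1 - 2/(kappa + 1) = 1 - 2*mu/(L + mu) = (L - mu)/(L + mu) = 122/210 = 0.581


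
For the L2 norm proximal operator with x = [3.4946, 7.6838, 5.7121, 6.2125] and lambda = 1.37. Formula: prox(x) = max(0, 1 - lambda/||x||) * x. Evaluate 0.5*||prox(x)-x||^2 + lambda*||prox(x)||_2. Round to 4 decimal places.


Step 1: Compute ||x||.
||x|| = 11.9363
Step 2: Compute scaling factor.
scale = max(0, 1 - 1.37/11.9363) = 0.8852
Step 3: prox(x) = [3.0935, 6.8019, 5.0565, 5.4995]
||prox(x)|| = 10.5663
Step 4: Proximal objective.
0.5*||prox-x||^2 = 0.9385
lambda*||prox|| = 14.4758
Total = 15.4143


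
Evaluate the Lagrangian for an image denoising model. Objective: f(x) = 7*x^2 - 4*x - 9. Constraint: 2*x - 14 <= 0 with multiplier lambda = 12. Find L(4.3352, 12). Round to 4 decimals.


Step 1: Evaluate f(x).
f(4.3352) = 7*4.3352^2 - 4*4.3352 - 9 = 105.2169
Step 2: Evaluate g(x).
g(4.3352) = 2*4.3352 - 14 = -5.3296
Step 3: Compute Lagrangian.
L = 105.2169 + 12*-5.3296 = 41.2617


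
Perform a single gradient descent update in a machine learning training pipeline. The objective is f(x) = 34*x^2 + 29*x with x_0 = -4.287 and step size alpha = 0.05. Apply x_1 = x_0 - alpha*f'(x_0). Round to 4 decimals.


We compute the gradient at x_0 and apply the update.
f'(x) = 68*x + 29
f'(-4.287) = 68*-4.287 + 29 = -262.516
x_1 = -4.287 - 0.05*-262.516 = 8.8388


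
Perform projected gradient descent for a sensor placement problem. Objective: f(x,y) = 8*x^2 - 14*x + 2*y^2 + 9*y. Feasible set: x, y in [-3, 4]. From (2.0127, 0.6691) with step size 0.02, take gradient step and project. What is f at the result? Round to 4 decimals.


Step 1: Compute gradient at (2.0127, 0.6691).
grad_x = 2*8*2.0127 - 14 = 18.2032
grad_y = 2*2*0.6691 + 9 = 11.6764
Step 2: Gradient step.
x_raw = 2.0127 - 0.02*18.2032 = 1.6486
y_raw = 0.6691 - 0.02*11.6764 = 0.4356
Step 3: Project onto [-3, 4].
x_proj = clip(1.6486) = 1.6486
y_proj = clip(0.4356) = 0.4356
Step 4: Evaluate f.
f(1.6486, 0.4356) = 2.9627


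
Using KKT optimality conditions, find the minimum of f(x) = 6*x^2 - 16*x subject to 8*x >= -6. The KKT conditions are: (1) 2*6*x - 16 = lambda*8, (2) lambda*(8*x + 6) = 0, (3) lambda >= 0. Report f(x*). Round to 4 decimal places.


Step 1: Try lambda = 0 (constraint inactive).
Stationarity: 2*6*x - 16 = 0
x* = 16/(2*6) = 4/3 = 1.3333 (rounded; the exact value 4/3 is used below)
Check constraint: 8*1.3333 = 10.6664 >= -6 -- satisfied.
Step 2: Compute optimal value.
f(x*) = 6*(4/3)^2 - 16*(4/3) = -10.6667


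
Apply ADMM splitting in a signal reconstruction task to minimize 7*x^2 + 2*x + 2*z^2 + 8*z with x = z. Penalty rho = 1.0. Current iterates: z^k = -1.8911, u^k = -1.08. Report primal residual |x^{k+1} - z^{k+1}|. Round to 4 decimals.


ADMM iteration with rho = 1.0, z^k = -1.8911, u^k = -1.08
Step 1: x-update.
Minimize 7*x^2 + 2*x + (1.0/2)*(x + 1.8911 - 1.08)^2
FOC: (2*7 + 1.0)*x = -2 + 1.0*(-1.8911 + 1.08)
x^{k+1} = -0.1874
Step 2: z-update.
Minimize 2*z^2 + 8*z + (1.0/2)*(-0.1874 - z - 1.08)^2
FOC: (2*2 + 1.0)*z = -8 + 1.0*(-0.1874 - 1.08)
z^{k+1} = -1.8535
Step 3: u-update.
u^{k+1} = -1.08 - 0.1874 + 1.8535 = 0.5861
Step 4: Primal residual = |-0.1874 + 1.8535| = 1.6661


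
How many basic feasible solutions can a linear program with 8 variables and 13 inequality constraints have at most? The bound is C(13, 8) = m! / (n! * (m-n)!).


Each vertex corresponds to some choice of n active constraints out of m, so the number of vertices is at most C(m, n) = m! / (n!(m-n)!).
m = 13, n = 8
Numerator: 13 * 12 * 11 * 10 * 9 * 8 * 7 * 6
Denominator: 8! = 40320
C(13, 8) = 1287


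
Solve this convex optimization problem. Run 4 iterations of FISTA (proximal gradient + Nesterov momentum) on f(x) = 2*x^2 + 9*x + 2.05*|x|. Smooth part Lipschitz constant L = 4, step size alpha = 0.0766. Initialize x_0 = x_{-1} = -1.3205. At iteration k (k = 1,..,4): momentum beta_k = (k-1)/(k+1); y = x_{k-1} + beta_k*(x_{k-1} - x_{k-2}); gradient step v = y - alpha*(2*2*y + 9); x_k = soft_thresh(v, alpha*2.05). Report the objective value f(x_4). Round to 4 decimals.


FISTA on f(x) = 2*x^2 + 9*x + 2.05*|x|
L = 4, alpha = 0.0766
Iteration 1: beta = 0.0, y = -1.3205 + 0.0*(-1.3205 + 1.3205) = -1.3205
  grad(y) = 3.718, v = y - alpha*grad = -1.6053
  prox(v) = soft_thresh(-1.6053, 0.157) = -1.4483
Iteration 2: beta = 0.3333, y = -1.4483 + 0.3333*(-1.4483 + 1.3205) = -1.4909
  grad(y) = 3.0366, v = y - alpha*grad = -1.7235
  prox(v) = soft_thresh(-1.7235, 0.157) = -1.5664
Iteration 3: beta = 0.5, y = -1.5664 + 0.5*(-1.5664 + 1.4483) = -1.6255
  grad(y) = 2.498, v = y - alpha*grad = -1.8169
  prox(v) = soft_thresh(-1.8169, 0.157) = -1.6598
Iteration 4: beta = 0.6, y = -1.6598 + 0.6*(-1.6598 + 1.5664) = -1.7159
  grad(y) = 2.1366, v = y - alpha*grad = -1.8795
  prox(v) = soft_thresh(-1.8795, 0.157) = -1.7225
f(x_4) = 2*(-1.7225)^2 + 9*(-1.7225) + 2.05*|-1.7225| = -6.0374


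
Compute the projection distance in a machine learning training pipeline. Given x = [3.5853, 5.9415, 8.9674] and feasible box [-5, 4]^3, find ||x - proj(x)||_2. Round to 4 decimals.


Project each component onto [-5, 4].
clip(3.5853) = 3.5853, clip(5.9415) = 4.0, clip(8.9674) = 4.0
Projection = [3.5853, 4.0, 4.0]
Squared diffs: [0.0, 3.7694, 24.6751]
Distance = sqrt(28.4445) = 5.3333


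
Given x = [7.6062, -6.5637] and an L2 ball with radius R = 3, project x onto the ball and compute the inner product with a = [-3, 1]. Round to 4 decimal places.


Step 1: Compute ||x|| (intermediates to 6 decimals).
||x|| = sqrt(7.6062^2 + (-6.5637)^2) = 10.046713
Step 2: Project.
Since ||x|| > R, scale = R/||x|| = 3/10.046713 = 0.298605, proj(x) = scale * x
proj(x) = [2.271249, -1.959954]
Step 3: Dot product.
a^T * proj(x) = -3*2.271249 + 1*(-1.959954) = -8.7737


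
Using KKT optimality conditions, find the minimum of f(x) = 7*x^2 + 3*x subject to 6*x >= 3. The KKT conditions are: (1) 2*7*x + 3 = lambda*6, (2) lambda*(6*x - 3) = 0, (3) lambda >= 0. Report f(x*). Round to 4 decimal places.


Step 1: Try lambda = 0 (constraint inactive).
x_unc = -3/(2*7) = -0.2143
Check: 6*-0.2143 = -1.2858 < 3 -- violated!
Step 2: Constraint must be active: 6*x = 3
x* = 3/6 = 0.5
lambda = (2*7*0.5 + 3)/6 = 1.6667
Step 3: Compute optimal value.
f(x*) = 7*0.5^2 + 3*0.5 = 3.25


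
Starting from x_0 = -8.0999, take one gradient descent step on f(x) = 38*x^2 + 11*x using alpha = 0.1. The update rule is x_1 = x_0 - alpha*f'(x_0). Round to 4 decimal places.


We compute the gradient at x_0 and apply the update.
f'(x) = 76*x + 11
f'(-8.0999) = 76*-8.0999 + 11 = -604.5924
x_1 = -8.0999 - 0.1*-604.5924 = 52.3593


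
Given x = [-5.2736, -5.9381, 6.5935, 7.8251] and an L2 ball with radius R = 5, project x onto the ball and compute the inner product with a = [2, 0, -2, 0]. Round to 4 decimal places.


Step 1: Compute ||x|| (intermediates to 6 decimals).
||x|| = sqrt((-5.2736)^2 + (-5.9381)^2 + 6.5935^2 + 7.8251^2) = 12.952927
Step 2: Project.
Since ||x|| > R, scale = R/||x|| = 5/12.952927 = 0.386013, proj(x) = scale * x
proj(x) = [-2.035678, -2.292184, 2.545177, 3.02059]
Step 3: Dot product.
a^T * proj(x) = 2*(-2.035678) + 0*(-2.292184) - 2*2.545177 + 0*3.02059 = -9.1617


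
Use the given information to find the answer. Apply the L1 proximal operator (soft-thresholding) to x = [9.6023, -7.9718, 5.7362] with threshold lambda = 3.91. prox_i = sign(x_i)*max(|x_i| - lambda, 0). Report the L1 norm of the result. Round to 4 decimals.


Soft-thresholding with lambda = 3.91:
prox(9.6023) = sign(9.6023)*max(|9.6023| - 3.91, 0) = 5.6923
prox(-7.9718) = sign(-7.9718)*max(|-7.9718| - 3.91, 0) = -4.0618
prox(5.7362) = sign(5.7362)*max(|5.7362| - 3.91, 0) = 1.8262
prox(x) = [5.6923, -4.0618, 1.8262]
||prox(x)||_1 = 5.6923 + 4.0618 + 1.8262 = 11.5803


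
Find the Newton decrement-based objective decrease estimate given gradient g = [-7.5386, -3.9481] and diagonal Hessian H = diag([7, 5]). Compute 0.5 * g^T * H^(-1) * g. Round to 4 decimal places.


Step 1: H is diagonal, so H^(-1) * g = [-1.0769, -0.7896].
Step 2: g^T H^(-1) g = sum_i g_i^2 / H_ii
  = (-7.5386)^2/7 + (-3.9481)^2/5
  = 8.1186 + 3.1175 = 11.2361
Step 3: Objective decrease = 0.5 * g^T H^(-1) g = 5.6181


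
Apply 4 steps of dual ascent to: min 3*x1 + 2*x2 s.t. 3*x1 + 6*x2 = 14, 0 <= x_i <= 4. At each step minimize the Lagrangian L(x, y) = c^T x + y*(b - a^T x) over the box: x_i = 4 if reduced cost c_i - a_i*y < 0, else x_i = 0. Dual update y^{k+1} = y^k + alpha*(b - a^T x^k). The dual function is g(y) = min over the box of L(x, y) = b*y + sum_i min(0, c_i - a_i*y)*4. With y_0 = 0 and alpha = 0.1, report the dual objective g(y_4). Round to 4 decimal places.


Dual ascent for LP: min 3*x1 + 2*x2, 3*x1 + 6*x2 = 14, 0 <= x_i <= 4
Step 1: y^k = 0.0, reduced costs: (3.0, 2.0)
  x^k = (0.0, 0.0), subgradient = b - a^T x = 14.0
  y^{k+1} = 0.0 + 0.1*14.0 = 1.4
Step 2: y^k = 1.4, reduced costs: (-1.2, -6.4)
  x^k = (4.0, 4.0), subgradient = b - a^T x = -22.0
  y^{k+1} = 1.4 + 0.1*-22.0 = -0.8
Step 3: y^k = -0.8, reduced costs: (5.4, 6.8)
  x^k = (0.0, 0.0), subgradient = b - a^T x = 14.0
  y^{k+1} = -0.8 + 0.1*14.0 = 0.6
Step 4: y^k = 0.6, reduced costs: (1.2, -1.6)
  x^k = (0.0, 4.0), subgradient = b - a^T x = -10.0
  y^{k+1} = 0.6 + 0.1*-10.0 = -0.4
Dual objective at y_4 = -0.4: reduced costs (4.2, 4.4), box minimizer x = (0.0, 0.0)
g(y_4) = b*y + (c1 - a1*y)*x1 + (c2 - a2*y)*x2 = 14*(-0.4) + 4.2*0.0 + 4.4*0.0 = -5.6 + 0.0 + 0.0 = -5.6


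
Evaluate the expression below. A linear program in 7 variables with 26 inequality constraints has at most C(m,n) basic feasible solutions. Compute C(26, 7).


Each vertex corresponds to some choice of n active constraints out of m, so the number of vertices is at most C(m, n) = m! / (n!(m-n)!).
m = 26, n = 7
Numerator: 26 * 25 * 24 * 23 * 22 * 21 * 20
Denominator: 7! = 5040
C(26, 7) = 657800


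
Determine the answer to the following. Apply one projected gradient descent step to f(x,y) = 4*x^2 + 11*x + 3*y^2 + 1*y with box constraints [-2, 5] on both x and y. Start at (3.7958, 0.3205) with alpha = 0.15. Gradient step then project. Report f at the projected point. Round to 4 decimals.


Step 1: Compute gradient at (3.7958, 0.3205).
grad_x = 2*4*3.7958 + 11 = 41.3664
grad_y = 2*3*0.3205 + 1 = 2.923
Step 2: Gradient step.
x_raw = 3.7958 - 0.15*41.3664 = -2.4092
y_raw = 0.3205 - 0.15*2.923 = -0.118
Step 3: Project onto [-2, 5].
x_proj = clip(-2.4092) = -2.0
y_proj = clip(-0.118) = -0.118
Step 4: Evaluate f.
f(-2.0, -0.118) = -6.0762


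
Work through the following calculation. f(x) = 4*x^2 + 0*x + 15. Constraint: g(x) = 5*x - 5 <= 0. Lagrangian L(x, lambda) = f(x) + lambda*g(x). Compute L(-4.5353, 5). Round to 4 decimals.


Step 1: Evaluate f(x).
f(-4.5353) = 4*(-4.5353)^2 + 0*(-4.5353) + 15 = 97.2758
Step 2: Evaluate g(x).
g(-4.5353) = 5*-4.5353 - 5 = -27.6765
Step 3: Compute Lagrangian.
L = 97.2758 + 5*-27.6765 = -41.1067


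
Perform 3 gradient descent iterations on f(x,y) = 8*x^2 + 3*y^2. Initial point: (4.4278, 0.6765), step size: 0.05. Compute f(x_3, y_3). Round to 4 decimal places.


Gradient descent on f(x,y) = 8*x^2 + 3*y^2.
Starting point: (4.4278, 0.6765), alpha = 0.05
Step 1: grad_x = 2*8*4.4278 = 70.8448, grad_y = 2*3*0.6765 = 4.059
  x_1 = 4.4278 - 0.05*70.8448 = 0.8856
  y_1 = 0.6765 - 0.05*4.059 = 0.4736
Step 2: grad_x = 2*8*0.8856 = 14.169, grad_y = 2*3*0.4736 = 2.8413
  x_2 = 0.8856 - 0.05*14.169 = 0.1771
  y_2 = 0.4736 - 0.05*2.8413 = 0.3315
Step 3: grad_x = 2*8*0.1771 = 2.8338, grad_y = 2*3*0.3315 = 1.9889
  x_3 = 0.1771 - 0.05*2.8338 = 0.0354
  y_3 = 0.3315 - 0.05*1.9889 = 0.232
f(0.0354, 0.232) = 8*0.0354^2 + 3*0.232^2 = 0.1716


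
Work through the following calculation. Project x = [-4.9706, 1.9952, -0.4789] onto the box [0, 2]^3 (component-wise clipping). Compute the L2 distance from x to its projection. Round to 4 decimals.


Project each component onto [0, 2].
clip(-4.9706) = 0.0, clip(1.9952) = 1.9952, clip(-0.4789) = 0.0
Projection = [0.0, 1.9952, 0.0]
Squared diffs: [24.7069, 0.0, 0.2293]
Distance = sqrt(24.9362) = 4.9936


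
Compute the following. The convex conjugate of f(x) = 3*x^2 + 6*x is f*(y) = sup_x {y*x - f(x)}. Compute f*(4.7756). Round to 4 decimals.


f*(y) = sup_x {y*x - a*x^2 - b*x} = sup_x {(y-b)*x - a*x^2}
FOC: (y - b) - 2a*x = 0 => x* = (y - b)/(2a)
x* = (4.7756 - 6)/(2*3) = -0.2041
f*(4.7756) = (y-b)^2/(4a) = (4.7756 - 6)^2/(4*3)
= 1.4992/12 = 0.1249


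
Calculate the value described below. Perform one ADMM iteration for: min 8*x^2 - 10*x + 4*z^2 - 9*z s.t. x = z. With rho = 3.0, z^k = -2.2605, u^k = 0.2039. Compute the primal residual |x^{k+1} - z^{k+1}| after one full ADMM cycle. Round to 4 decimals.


ADMM iteration with rho = 3.0, z^k = -2.2605, u^k = 0.2039
Step 1: x-update.
Minimize 8*x^2 - 10*x + (3.0/2)*(x + 2.2605 + 0.2039)^2
FOC: (2*8 + 3.0)*x = 10 + 3.0*(-2.2605 - 0.2039)
x^{k+1} = 0.1372
Step 2: z-update.
Minimize 4*z^2 - 9*z + (3.0/2)*(0.1372 - z + 0.2039)^2
FOC: (2*4 + 3.0)*z = 9 + 3.0*(0.1372 + 0.2039)
z^{k+1} = 0.9112
Step 3: u-update.
u^{k+1} = 0.2039 + 0.1372 - 0.9112 = -0.5701
Step 4: Primal residual = |0.1372 - 0.9112| = 0.774


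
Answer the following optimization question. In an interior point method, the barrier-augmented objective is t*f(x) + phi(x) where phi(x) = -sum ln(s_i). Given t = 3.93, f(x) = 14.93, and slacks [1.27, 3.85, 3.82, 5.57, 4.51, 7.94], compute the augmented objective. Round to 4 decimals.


Step 1: Compute log-barrier.
ln values: [0.239, 1.3481, 1.3403, 1.7174, 1.5063, 2.0719]
phi = -(0.239 + 1.3481 + 1.3403 + 1.7174 + 1.5063 + 2.0719) = -8.2229
Step 2: Compute augmented objective.
t*f(x) = 3.93*14.93 = 58.6749
Total = 58.6749 - 8.2229 = 50.452


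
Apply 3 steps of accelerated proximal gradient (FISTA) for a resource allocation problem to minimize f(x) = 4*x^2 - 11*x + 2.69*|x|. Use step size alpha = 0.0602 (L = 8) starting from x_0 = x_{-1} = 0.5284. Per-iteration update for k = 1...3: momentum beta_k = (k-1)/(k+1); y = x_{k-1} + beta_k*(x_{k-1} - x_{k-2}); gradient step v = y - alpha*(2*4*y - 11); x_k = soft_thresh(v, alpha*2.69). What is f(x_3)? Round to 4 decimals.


FISTA on f(x) = 4*x^2 - 11*x + 2.69*|x|
L = 8, alpha = 0.0602
Iteration 1: beta = 0.0, y = 0.5284 + 0.0*(0.5284 - 0.5284) = 0.5284
  grad(y) = -6.7728, v = y - alpha*grad = 0.9361
  prox(v) = soft_thresh(0.9361, 0.1619) = 0.7742
Iteration 2: beta = 0.3333, y = 0.7742 + 0.3333*(0.7742 - 0.5284) = 0.8561
  grad(y) = -4.1511, v = y - alpha*grad = 1.106
  prox(v) = soft_thresh(1.106, 0.1619) = 0.9441
Iteration 3: beta = 0.5, y = 0.9441 + 0.5*(0.9441 - 0.7742) = 1.029
  grad(y) = -2.7679, v = y - alpha*grad = 1.1956
  prox(v) = soft_thresh(1.1956, 0.1619) = 1.0337
f(x_3) = 4*1.0337^2 - 11*1.0337 + 2.69*|1.0337| = -4.3159


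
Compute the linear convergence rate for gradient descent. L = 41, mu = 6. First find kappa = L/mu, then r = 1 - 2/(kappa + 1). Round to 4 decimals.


Step 1: Compute the condition number.
kappa = L/mu = 41/6 = 6.8333
Step 2: Compute the convergence rate.
r = 1 - 2/(kappa + 1) = 1 - 2*mu/(L + mu) = (L - mu)/(L + mu) = 35/47 = 0.7447


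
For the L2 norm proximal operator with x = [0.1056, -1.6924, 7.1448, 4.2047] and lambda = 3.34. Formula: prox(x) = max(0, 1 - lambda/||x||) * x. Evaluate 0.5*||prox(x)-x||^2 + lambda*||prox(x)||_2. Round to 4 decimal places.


Step 1: Compute ||x||.
||x|| = 8.4619
Step 2: Compute scaling factor.
scale = max(0, 1 - 3.34/8.4619) = 0.6053
Step 3: prox(x) = [0.0639, -1.0244, 4.3247, 2.5451]
||prox(x)|| = 5.1219
Step 4: Proximal objective.
0.5*||prox-x||^2 = 5.5778
lambda*||prox|| = 17.1071
Total = 22.6848


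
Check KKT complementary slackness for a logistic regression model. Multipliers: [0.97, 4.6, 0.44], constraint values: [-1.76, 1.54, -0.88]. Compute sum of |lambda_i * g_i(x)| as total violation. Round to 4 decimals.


KKT complementary slackness check:
lambda_1 * g_1 = 0.97 * -1.76 = -1.7072
lambda_2 * g_2 = 4.6 * 1.54 = 7.084
lambda_3 * g_3 = 0.44 * -0.88 = -0.3872
Total violation = 1.7072 + 7.084 + 0.3872 = 9.1784


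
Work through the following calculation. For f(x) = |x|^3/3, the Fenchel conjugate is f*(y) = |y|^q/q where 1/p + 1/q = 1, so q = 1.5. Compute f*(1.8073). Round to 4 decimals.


The conjugate exponent q satisfies 1/p + 1/q = 1.
p = 3, so q = 3/(3 - 1) = 1.5
|y|^q = 1.8073^1.5 = 2.4297
f*(1.8073) = 2.4297 / 1.5 = 1.6198


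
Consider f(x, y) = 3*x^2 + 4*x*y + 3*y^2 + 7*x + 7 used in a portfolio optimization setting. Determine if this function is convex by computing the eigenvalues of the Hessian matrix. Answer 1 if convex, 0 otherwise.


The Hessian of f(x,y) = 3*x^2 + 4*x*y + 3*y^2 + 7*x + 7 is:
H = [[6, 4], [4, 6]]
Trace = 6 + 6 = 12
Determinant = 6*6 - (4)^2 = 20
Discriminant = (12)^2 - 4*20 = 64.0
Eigenvalues: lambda_1 = 2.0, lambda_2 = 10.0
The function is convex.

1


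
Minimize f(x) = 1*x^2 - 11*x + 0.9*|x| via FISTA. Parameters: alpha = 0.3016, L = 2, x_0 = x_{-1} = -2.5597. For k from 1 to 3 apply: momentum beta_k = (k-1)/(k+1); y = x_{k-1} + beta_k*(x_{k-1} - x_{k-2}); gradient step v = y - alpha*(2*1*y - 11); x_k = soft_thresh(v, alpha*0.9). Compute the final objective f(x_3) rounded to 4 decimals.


FISTA on f(x) = 1*x^2 - 11*x + 0.9*|x|
L = 2, alpha = 0.3016
Iteration 1: beta = 0.0, y = -2.5597 + 0.0*(-2.5597 + 2.5597) = -2.5597
  grad(y) = -16.1194, v = y - alpha*grad = 2.3019
  prox(v) = soft_thresh(2.3019, 0.2714) = 2.0305
Iteration 2: beta = 0.3333, y = 2.0305 + 0.3333*(2.0305 + 2.5597) = 3.5605
  grad(y) = -3.8789, v = y - alpha*grad = 4.7304
  prox(v) = soft_thresh(4.7304, 0.2714) = 4.459
Iteration 3: beta = 0.5, y = 4.459 + 0.5*(4.459 - 2.0305) = 5.6732
  grad(y) = 0.3465, v = y - alpha*grad = 5.5687
  prox(v) = soft_thresh(5.5687, 0.2714) = 5.2973
f(x_3) = 1*5.2973^2 - 11*5.2973 + 0.9*|5.2973| = -25.4413


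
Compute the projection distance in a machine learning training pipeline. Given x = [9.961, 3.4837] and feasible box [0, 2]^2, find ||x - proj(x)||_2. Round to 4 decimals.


Project each component onto [0, 2].
clip(9.961) = 2.0, clip(3.4837) = 2.0
Projection = [2.0, 2.0]
Squared diffs: [63.3775, 2.2014]
Distance = sqrt(65.5789) = 8.0981


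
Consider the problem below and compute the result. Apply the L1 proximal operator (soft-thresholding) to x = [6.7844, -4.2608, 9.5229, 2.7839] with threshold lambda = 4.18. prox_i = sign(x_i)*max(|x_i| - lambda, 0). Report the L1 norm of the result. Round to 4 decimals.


Soft-thresholding with lambda = 4.18:
prox(6.7844) = sign(6.7844)*max(|6.7844| - 4.18, 0) = 2.6044
prox(-4.2608) = sign(-4.2608)*max(|-4.2608| - 4.18, 0) = -0.0808
prox(9.5229) = sign(9.5229)*max(|9.5229| - 4.18, 0) = 5.3429
prox(2.7839) = sign(2.7839)*max(|2.7839| - 4.18, 0) = 0.0
prox(x) = [2.6044, -0.0808, 5.3429, 0.0]
||prox(x)||_1 = 2.6044 + 0.0808 + 5.3429 + 0.0 = 8.0281


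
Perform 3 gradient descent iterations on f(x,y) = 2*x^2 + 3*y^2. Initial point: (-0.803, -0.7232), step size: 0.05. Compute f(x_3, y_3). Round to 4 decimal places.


Gradient descent on f(x,y) = 2*x^2 + 3*y^2.
Starting point: (-0.803, -0.7232), alpha = 0.05
Step 1: grad_x = 2*2*-0.803 = -3.212, grad_y = 2*3*-0.7232 = -4.3392
  x_1 = -0.803 - 0.05*-3.212 = -0.6424
  y_1 = -0.7232 - 0.05*-4.3392 = -0.5062
Step 2: grad_x = 2*2*-0.6424 = -2.5696, grad_y = 2*3*-0.5062 = -3.0374
  x_2 = -0.6424 - 0.05*-2.5696 = -0.5139
  y_2 = -0.5062 - 0.05*-3.0374 = -0.3544
Step 3: grad_x = 2*2*-0.5139 = -2.0557, grad_y = 2*3*-0.3544 = -2.1262
  x_3 = -0.5139 - 0.05*-2.0557 = -0.4111
  y_3 = -0.3544 - 0.05*-2.1262 = -0.2481
f(-0.4111, -0.2481) = 2*(-0.4111)^2 + 3*(-0.2481)^2 = 0.5227


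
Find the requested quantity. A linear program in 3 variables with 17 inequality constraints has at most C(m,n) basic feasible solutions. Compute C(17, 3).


Each vertex corresponds to some choice of n active constraints out of m, so the number of vertices is at most C(m, n) = m! / (n!(m-n)!).
m = 17, n = 3
Numerator: 17 * 16 * 15
Denominator: 3! = 6
C(17, 3) = 680


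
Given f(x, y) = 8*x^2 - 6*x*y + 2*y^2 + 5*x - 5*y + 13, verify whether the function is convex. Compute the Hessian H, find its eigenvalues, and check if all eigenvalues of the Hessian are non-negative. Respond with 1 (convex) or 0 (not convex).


The Hessian of f(x,y) = 8*x^2 - 6*x*y + 2*y^2 + 5*x - 5*y + 13 is:
H = [[16, -6], [-6, 4]]
Trace = 16 + 4 = 20
Determinant = 16*4 - (-6)^2 = 28
Discriminant = (20)^2 - 4*28 = 288.0
Eigenvalues: lambda_1 = 1.5147, lambda_2 = 18.4853
The function is convex.

1


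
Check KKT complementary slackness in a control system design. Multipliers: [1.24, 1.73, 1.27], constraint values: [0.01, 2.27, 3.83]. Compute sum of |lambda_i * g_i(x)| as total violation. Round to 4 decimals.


KKT complementary slackness check:
lambda_1 * g_1 = 1.24 * 0.01 = 0.0124
lambda_2 * g_2 = 1.73 * 2.27 = 3.9271
lambda_3 * g_3 = 1.27 * 3.83 = 4.8641
Total violation = 0.0124 + 3.9271 + 4.8641 = 8.8036


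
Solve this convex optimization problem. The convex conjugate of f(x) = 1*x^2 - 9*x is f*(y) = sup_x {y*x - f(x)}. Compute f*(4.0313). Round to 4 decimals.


f*(y) = sup_x {y*x - a*x^2 - b*x} = sup_x {(y-b)*x - a*x^2}
FOC: (y - b) - 2a*x = 0 => x* = (y - b)/(2a)
x* = (4.0313 + 9)/(2*1) = 6.5157
f*(4.0313) = (y-b)^2/(4a) = (4.0313 + 9)^2/(4*1)
= 169.8148/4 = 42.4537


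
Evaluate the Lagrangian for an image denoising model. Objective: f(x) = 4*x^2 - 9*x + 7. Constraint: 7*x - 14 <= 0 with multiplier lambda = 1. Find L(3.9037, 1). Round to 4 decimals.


Step 1: Evaluate f(x).
f(3.9037) = 4*3.9037^2 - 9*3.9037 + 7 = 32.8222
Step 2: Evaluate g(x).
g(3.9037) = 7*3.9037 - 14 = 13.3259
Step 3: Compute Lagrangian.
L = 32.8222 + 1*13.3259 = 46.1481


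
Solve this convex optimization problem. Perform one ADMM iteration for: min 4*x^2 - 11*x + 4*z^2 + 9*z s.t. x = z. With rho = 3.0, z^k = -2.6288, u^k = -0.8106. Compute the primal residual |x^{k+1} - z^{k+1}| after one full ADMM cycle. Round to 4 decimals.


ADMM iteration with rho = 3.0, z^k = -2.6288, u^k = -0.8106
Step 1: x-update.
Minimize 4*x^2 - 11*x + (3.0/2)*(x + 2.6288 - 0.8106)^2
FOC: (2*4 + 3.0)*x = 11 + 3.0*(-2.6288 + 0.8106)
x^{k+1} = 0.5041
Step 2: z-update.
Minimize 4*z^2 + 9*z + (3.0/2)*(0.5041 - z - 0.8106)^2
FOC: (2*4 + 3.0)*z = -9 + 3.0*(0.5041 - 0.8106)
z^{k+1} = -0.9018
Step 3: u-update.
u^{k+1} = -0.8106 + 0.5041 + 0.9018 = 0.5953
Step 4: Primal residual = |0.5041 + 0.9018| = 1.4059


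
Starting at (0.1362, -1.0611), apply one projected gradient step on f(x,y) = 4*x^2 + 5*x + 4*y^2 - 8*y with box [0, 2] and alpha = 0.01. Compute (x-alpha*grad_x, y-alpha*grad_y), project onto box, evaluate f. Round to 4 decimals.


Step 1: Compute gradient at (0.1362, -1.0611).
grad_x = 2*4*0.1362 + 5 = 6.0896
grad_y = 2*4*-1.0611 - 8 = -16.4888
Step 2: Gradient step.
x_raw = 0.1362 - 0.01*6.0896 = 0.0753
y_raw = -1.0611 - 0.01*-16.4888 = -0.8962
Step 3: Project onto [0, 2].
x_proj = clip(0.0753) = 0.0753
y_proj = clip(-0.8962) = 0.0
Step 4: Evaluate f.
f(0.0753, 0.0) = 0.3992


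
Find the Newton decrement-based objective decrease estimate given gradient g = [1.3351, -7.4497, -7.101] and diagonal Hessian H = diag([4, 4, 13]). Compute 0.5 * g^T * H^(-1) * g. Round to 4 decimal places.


Step 1: H is diagonal, so H^(-1) * g = [0.3338, -1.8624, -0.5462].
Step 2: g^T H^(-1) g = sum_i g_i^2 / H_ii
  = (1.3351)^2/4 + (-7.4497)^2/4 + (-7.101)^2/13
  = 0.4456 + 13.8745 + 3.8788 = 18.1989
Step 3: Objective decrease = 0.5 * g^T H^(-1) g = 9.0995


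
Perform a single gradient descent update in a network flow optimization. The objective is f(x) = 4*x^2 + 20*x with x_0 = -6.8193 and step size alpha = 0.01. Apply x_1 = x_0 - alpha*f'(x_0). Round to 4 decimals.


We compute the gradient at x_0 and apply the update.
f'(x) = 8*x + 20
f'(-6.8193) = 8*-6.8193 + 20 = -34.5544
x_1 = -6.8193 - 0.01*-34.5544 = -6.4738


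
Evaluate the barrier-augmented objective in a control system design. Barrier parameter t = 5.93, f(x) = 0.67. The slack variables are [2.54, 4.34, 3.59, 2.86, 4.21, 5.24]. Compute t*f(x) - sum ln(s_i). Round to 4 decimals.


Step 1: Compute log-barrier.
ln values: [0.9322, 1.4679, 1.2782, 1.0508, 1.4375, 1.6563]
phi = -(0.9322 + 1.4679 + 1.2782 + 1.0508 + 1.4375 + 1.6563) = -7.8228
Step 2: Compute augmented objective.
t*f(x) = 5.93*0.67 = 3.9731
Total = 3.9731 - 7.8228 = -3.8497


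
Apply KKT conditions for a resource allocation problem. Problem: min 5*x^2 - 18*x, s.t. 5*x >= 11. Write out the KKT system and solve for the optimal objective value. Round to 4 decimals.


Step 1: Try lambda = 0 (constraint inactive).
x_unc = 18/(2*5) = 1.8
Check: 5*1.8 = 9.0 < 11 -- violated!
Step 2: Constraint must be active: 5*x = 11
x* = 11/5 = 2.2
lambda = (2*5*2.2 - 18)/5 = 0.8
Step 3: Compute optimal value.
f(x*) = 5*2.2^2 - 18*2.2 = -15.4


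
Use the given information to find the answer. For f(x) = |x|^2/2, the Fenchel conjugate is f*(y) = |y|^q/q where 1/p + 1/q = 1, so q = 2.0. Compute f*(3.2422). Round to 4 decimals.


The conjugate exponent q satisfies 1/p + 1/q = 1.
p = 2, so q = 2/(2 - 1) = 2.0
|y|^q = 3.2422^2.0 = 10.5119
f*(3.2422) = 10.5119 / 2.0 = 5.2559


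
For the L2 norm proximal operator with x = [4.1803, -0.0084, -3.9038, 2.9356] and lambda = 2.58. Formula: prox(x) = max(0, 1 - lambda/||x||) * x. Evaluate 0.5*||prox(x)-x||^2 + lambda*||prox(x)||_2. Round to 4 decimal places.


Step 1: Compute ||x||.
||x|| = 6.429
Step 2: Compute scaling factor.
scale = max(0, 1 - 2.58/6.429) = 0.5987
Step 3: prox(x) = [2.5027, -0.005, -2.3372, 1.7575]
||prox(x)|| = 3.849
Step 4: Proximal objective.
0.5*||prox-x||^2 = 3.3282
lambda*||prox|| = 9.9304
Total = 13.2587


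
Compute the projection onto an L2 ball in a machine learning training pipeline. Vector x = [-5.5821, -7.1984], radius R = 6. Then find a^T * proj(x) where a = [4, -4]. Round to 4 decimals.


Step 1: Compute ||x|| (intermediates to 6 decimals).
||x|| = sqrt((-5.5821)^2 + (-7.1984)^2) = 9.10916
Step 2: Project.
Since ||x|| > R, scale = R/||x|| = 6/9.10916 = 0.658678, proj(x) = scale * x
proj(x) = [-3.676806, -4.741428]
Step 3: Dot product.
a^T * proj(x) = 4*(-3.676806) - 4*(-4.741428) = 4.2585


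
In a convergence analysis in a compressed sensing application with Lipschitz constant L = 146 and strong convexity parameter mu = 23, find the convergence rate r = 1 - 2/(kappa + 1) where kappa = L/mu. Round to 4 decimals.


Step 1: Compute the condition number.
kappa = L/mu = 146/23 = 6.3478
Step 2: Compute the convergence rate.
r = 1 - 2/(kappa + 1) = 1 - 2*mu/(L + mu) = (L - mu)/(L + mu) = 123/169 = 0.7278


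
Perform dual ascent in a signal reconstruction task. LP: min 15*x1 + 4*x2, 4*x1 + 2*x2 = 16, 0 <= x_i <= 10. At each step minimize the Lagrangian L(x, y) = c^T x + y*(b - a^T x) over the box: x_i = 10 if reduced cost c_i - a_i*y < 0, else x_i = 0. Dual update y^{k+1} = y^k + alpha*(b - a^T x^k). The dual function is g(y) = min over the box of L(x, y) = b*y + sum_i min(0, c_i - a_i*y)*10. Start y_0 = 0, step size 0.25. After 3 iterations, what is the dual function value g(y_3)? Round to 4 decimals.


Dual ascent for LP: min 15*x1 + 4*x2, 4*x1 + 2*x2 = 16, 0 <= x_i <= 10
Step 1: y^k = 0.0, reduced costs: (15.0, 4.0)
  x^k = (0.0, 0.0), subgradient = b - a^T x = 16.0
  y^{k+1} = 0.0 + 0.25*16.0 = 4.0
Step 2: y^k = 4.0, reduced costs: (-1.0, -4.0)
  x^k = (10.0, 10.0), subgradient = b - a^T x = -44.0
  y^{k+1} = 4.0 + 0.25*-44.0 = -7.0
Step 3: y^k = -7.0, reduced costs: (43.0, 18.0)
  x^k = (0.0, 0.0), subgradient = b - a^T x = 16.0
  y^{k+1} = -7.0 + 0.25*16.0 = -3.0
Dual objective at y_3 = -3.0: reduced costs (27.0, 10.0), box minimizer x = (0.0, 0.0)
g(y_3) = b*y + (c1 - a1*y)*x1 + (c2 - a2*y)*x2 = 16*(-3.0) + 27.0*0.0 + 10.0*0.0 = -48.0 + 0.0 + 0.0 = -48.0


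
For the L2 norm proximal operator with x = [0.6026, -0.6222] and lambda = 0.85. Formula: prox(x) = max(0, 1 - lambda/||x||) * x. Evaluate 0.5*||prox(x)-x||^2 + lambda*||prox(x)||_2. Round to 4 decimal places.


Step 1: Compute ||x||.
||x|| = 0.8662
Step 2: Compute scaling factor.
scale = max(0, 1 - 0.85/0.8662) = 0.0187
Step 3: prox(x) = [0.0113, -0.0116]
||prox(x)|| = 0.0162
Step 4: Proximal objective.
0.5*||prox-x||^2 = 0.3613
lambda*||prox|| = 0.0138
Total = 0.375


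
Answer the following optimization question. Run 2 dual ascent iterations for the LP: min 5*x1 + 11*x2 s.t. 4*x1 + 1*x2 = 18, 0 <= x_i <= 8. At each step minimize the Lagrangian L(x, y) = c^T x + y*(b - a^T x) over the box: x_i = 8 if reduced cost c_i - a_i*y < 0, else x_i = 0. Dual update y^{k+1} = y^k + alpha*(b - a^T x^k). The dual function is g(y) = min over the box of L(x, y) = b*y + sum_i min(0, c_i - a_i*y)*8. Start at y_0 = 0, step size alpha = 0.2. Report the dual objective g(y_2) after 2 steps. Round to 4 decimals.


Dual ascent for LP: min 5*x1 + 11*x2, 4*x1 + 1*x2 = 18, 0 <= x_i <= 8
Step 1: y^k = 0.0, reduced costs: (5.0, 11.0)
  x^k = (0.0, 0.0), subgradient = b - a^T x = 18.0
  y^{k+1} = 0.0 + 0.2*18.0 = 3.6
Step 2: y^k = 3.6, reduced costs: (-9.4, 7.4)
  x^k = (8.0, 0.0), subgradient = b - a^T x = -14.0
  y^{k+1} = 3.6 + 0.2*-14.0 = 0.8
Dual objective at y_2 = 0.8: reduced costs (1.8, 10.2), box minimizer x = (0.0, 0.0)
g(y_2) = b*y + (c1 - a1*y)*x1 + (c2 - a2*y)*x2 = 18*0.8 + 1.8*0.0 + 10.2*0.0 = 14.4 + 0.0 + 0.0 = 14.4
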